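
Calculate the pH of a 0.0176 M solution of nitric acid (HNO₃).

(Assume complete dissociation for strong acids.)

[H⁺] = 0.0176 M for strong acid. pH = -log[H⁺] = -log(0.0176)

pH = 1.75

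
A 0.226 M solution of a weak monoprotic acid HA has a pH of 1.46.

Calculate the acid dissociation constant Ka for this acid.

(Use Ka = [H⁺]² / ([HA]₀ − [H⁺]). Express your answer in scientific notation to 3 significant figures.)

[H⁺] = 10^(−pH) = 10^(−1.46) = 3.467e-02 M. For HA ⇌ H⁺ + A⁻, Ka = [H⁺][A⁻]/[HA] = [H⁺]² / ([HA]₀ − [H⁺]) = (3.467e-02)² / (0.226 − 3.467e-02) = 6.28e-03.

K_a = 6.28e-03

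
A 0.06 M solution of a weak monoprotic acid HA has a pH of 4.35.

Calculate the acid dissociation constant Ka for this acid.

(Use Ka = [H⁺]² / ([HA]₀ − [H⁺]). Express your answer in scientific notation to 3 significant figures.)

[H⁺] = 10^(−pH) = 10^(−4.35) = 4.467e-05 M. For HA ⇌ H⁺ + A⁻, Ka = [H⁺][A⁻]/[HA] = [H⁺]² / ([HA]₀ − [H⁺]) = (4.467e-05)² / (0.06 − 4.467e-05) = 3.33e-08.

K_a = 3.33e-08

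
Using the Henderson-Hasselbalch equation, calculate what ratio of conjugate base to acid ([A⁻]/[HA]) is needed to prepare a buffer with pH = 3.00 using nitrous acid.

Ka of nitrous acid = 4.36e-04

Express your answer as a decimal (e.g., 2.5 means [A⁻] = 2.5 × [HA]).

pKa = -log(4.36e-04) = 3.3605. pH = pKa + log([A⁻]/[HA]), so log([A⁻]/[HA]) = pH − pKa = 3.00 − 3.3605 = -0.3605. [A⁻]/[HA] = 10^(-0.3605) = 0.436

[A⁻]/[HA] = 0.436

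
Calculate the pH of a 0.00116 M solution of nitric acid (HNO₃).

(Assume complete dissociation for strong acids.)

[H⁺] = 0.00116 M for strong acid. pH = -log[H⁺] = -log(0.00116)

pH = 2.94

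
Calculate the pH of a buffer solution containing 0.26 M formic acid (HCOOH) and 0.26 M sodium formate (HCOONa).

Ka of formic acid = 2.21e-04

pKa = -log(2.21e-04) = 3.66. pH = pKa + log([A⁻]/[HA]) = 3.66 + log(0.26/0.26)

pH = 3.66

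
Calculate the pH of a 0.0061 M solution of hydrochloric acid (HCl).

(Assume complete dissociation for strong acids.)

[H⁺] = 0.0061 M for strong acid. pH = -log[H⁺] = -log(0.0061)

pH = 2.21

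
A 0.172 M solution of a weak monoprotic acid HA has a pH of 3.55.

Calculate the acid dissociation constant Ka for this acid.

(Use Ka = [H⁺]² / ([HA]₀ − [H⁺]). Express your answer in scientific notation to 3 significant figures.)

[H⁺] = 10^(−pH) = 10^(−3.55) = 2.818e-04 M. For HA ⇌ H⁺ + A⁻, Ka = [H⁺][A⁻]/[HA] = [H⁺]² / ([HA]₀ − [H⁺]) = (2.818e-04)² / (0.172 − 2.818e-04) = 4.63e-07.

K_a = 4.63e-07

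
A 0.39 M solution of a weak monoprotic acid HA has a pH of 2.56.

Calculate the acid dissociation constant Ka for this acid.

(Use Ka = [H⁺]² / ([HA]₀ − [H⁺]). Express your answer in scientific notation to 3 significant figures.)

[H⁺] = 10^(−pH) = 10^(−2.56) = 2.754e-03 M. For HA ⇌ H⁺ + A⁻, Ka = [H⁺][A⁻]/[HA] = [H⁺]² / ([HA]₀ − [H⁺]) = (2.754e-03)² / (0.39 − 2.754e-03) = 1.96e-05.

K_a = 1.96e-05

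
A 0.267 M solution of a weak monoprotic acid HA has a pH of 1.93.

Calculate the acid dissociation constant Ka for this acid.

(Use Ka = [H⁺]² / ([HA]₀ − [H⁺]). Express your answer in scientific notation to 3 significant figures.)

[H⁺] = 10^(−pH) = 10^(−1.93) = 1.175e-02 M. For HA ⇌ H⁺ + A⁻, Ka = [H⁺][A⁻]/[HA] = [H⁺]² / ([HA]₀ − [H⁺]) = (1.175e-02)² / (0.267 − 1.175e-02) = 5.41e-04.

K_a = 5.41e-04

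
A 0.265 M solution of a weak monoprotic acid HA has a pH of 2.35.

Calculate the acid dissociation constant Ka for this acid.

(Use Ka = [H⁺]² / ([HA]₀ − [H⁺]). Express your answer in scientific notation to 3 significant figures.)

[H⁺] = 10^(−pH) = 10^(−2.35) = 4.467e-03 M. For HA ⇌ H⁺ + A⁻, Ka = [H⁺][A⁻]/[HA] = [H⁺]² / ([HA]₀ − [H⁺]) = (4.467e-03)² / (0.265 − 4.467e-03) = 7.66e-05.

K_a = 7.66e-05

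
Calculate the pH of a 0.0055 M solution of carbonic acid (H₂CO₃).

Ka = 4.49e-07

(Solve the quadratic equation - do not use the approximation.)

x² + Ka×x - Ka×C = 0. Using quadratic formula: [H⁺] = 4.9470e-05

pH = 4.31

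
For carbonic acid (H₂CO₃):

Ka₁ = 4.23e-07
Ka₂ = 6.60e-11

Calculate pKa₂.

pKa₂ = -log(Ka₂) = -log(6.60e-11) = 10.18.

pK_{a2} = 10.18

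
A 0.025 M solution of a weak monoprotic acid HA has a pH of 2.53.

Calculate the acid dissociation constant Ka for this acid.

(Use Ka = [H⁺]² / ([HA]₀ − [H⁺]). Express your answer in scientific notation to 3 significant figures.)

[H⁺] = 10^(−pH) = 10^(−2.53) = 2.951e-03 M. For HA ⇌ H⁺ + A⁻, Ka = [H⁺][A⁻]/[HA] = [H⁺]² / ([HA]₀ − [H⁺]) = (2.951e-03)² / (0.025 − 2.951e-03) = 3.95e-04.

K_a = 3.95e-04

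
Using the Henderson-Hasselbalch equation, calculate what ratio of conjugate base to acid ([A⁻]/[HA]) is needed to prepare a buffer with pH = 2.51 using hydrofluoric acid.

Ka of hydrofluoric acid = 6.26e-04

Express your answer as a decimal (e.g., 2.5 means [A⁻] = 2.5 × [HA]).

pKa = -log(6.26e-04) = 3.2034. pH = pKa + log([A⁻]/[HA]), so log([A⁻]/[HA]) = pH − pKa = 2.51 − 3.2034 = -0.6934. [A⁻]/[HA] = 10^(-0.6934) = 0.203

[A⁻]/[HA] = 0.203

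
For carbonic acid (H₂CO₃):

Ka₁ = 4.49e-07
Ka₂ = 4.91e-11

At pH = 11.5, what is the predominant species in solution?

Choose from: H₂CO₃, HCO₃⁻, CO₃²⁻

pKa₁ = 6.35, pKa₂ = 10.31. For a polyprotic acid the predominant species crosses at each pKa: below pKa_n the protonated form dominates, above it the deprotonated form does. At pH = 11.5, the predominant species is CO₃²⁻.

CO₃²⁻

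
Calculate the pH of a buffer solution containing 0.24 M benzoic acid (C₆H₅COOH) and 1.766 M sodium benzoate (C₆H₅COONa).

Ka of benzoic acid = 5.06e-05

pKa = -log(5.06e-05) = 4.30. pH = pKa + log([A⁻]/[HA]) = 4.30 + log(1.766/0.24)

pH = 5.16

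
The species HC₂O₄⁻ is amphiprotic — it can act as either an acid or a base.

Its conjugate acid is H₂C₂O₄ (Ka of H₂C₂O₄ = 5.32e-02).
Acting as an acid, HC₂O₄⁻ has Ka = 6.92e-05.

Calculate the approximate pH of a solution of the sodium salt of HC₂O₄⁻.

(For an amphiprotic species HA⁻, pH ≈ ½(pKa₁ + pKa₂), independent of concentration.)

pKa₁ = -log(5.32e-02) = 1.27; pKa₂ = -log(6.92e-05) = 4.16. For an amphiprotic species, pH ≈ ½(pKa₁ + pKa₂) = ½(1.27 + 4.16) = 2.72.

pH = 2.72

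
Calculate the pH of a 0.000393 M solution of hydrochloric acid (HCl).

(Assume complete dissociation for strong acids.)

[H⁺] = 0.000393 M for strong acid. pH = -log[H⁺] = -log(0.000393)

pH = 3.41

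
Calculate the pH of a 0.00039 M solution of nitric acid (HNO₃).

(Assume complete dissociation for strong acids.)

[H⁺] = 0.00039 M for strong acid. pH = -log[H⁺] = -log(0.00039)

pH = 3.41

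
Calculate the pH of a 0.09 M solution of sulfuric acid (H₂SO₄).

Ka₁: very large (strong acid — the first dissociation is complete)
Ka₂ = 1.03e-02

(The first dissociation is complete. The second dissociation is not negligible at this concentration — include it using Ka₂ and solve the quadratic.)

First dissociation is complete: [H⁺]₀ = [HSO₄⁻]₀ = C = 0.09 M. Second dissociation HSO₄⁻ ⇌ H⁺ + SO₄²⁻: let x = [SO₄²⁻]. Ka₂ = (C + x)·x / (C − x) = 1.03e-02 → x² + (C + Ka₂)·x − Ka₂·C = 0 → x² + 0.10030·x − 9.270e-04 = 0. x = (−0.10030 + √(0.10030² + 4 × 9.270e-04)) / 2 = 8.5188e-03 M. [H⁺] = C + x = 0.09 + 8.5188e-03 = 9.8519e-02 M. pH = -log(9.8519e-02) = 1.01.

pH = 1.01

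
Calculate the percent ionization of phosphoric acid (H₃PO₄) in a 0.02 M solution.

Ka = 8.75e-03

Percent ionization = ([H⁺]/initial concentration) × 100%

Using Ka equilibrium: x² + Ka×x - Ka×C = 0. Solving: [H⁺] = 9.5584e-03. Percent = (9.5584e-03/0.02) × 100

Percent ionization = 47.8%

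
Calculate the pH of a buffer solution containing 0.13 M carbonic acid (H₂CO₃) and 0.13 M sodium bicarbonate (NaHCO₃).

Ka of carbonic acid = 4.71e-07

pKa = -log(4.71e-07) = 6.33. pH = pKa + log([A⁻]/[HA]) = 6.33 + log(0.13/0.13)

pH = 6.33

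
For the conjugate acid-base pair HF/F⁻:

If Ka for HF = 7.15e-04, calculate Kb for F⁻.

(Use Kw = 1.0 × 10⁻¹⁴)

For a conjugate pair Ka × Kb = Kw, so Kb = Kw/Ka = 1.0 × 10⁻¹⁴ / 7.15e-04 = 1.40e-11.

K_b = 1.40e-11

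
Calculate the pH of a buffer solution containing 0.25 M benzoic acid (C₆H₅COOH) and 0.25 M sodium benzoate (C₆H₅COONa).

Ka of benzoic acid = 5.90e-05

pKa = -log(5.90e-05) = 4.23. pH = pKa + log([A⁻]/[HA]) = 4.23 + log(0.25/0.25)

pH = 4.23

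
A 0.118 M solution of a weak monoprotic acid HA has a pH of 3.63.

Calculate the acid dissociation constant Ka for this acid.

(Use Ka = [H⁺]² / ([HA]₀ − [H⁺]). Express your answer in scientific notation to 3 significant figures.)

[H⁺] = 10^(−pH) = 10^(−3.63) = 2.344e-04 M. For HA ⇌ H⁺ + A⁻, Ka = [H⁺][A⁻]/[HA] = [H⁺]² / ([HA]₀ − [H⁺]) = (2.344e-04)² / (0.118 − 2.344e-04) = 4.67e-07.

K_a = 4.67e-07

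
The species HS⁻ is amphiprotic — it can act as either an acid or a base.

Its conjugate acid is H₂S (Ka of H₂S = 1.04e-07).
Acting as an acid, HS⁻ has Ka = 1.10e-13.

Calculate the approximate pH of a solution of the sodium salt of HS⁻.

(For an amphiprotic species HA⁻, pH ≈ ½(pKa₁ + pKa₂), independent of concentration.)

pKa₁ = -log(1.04e-07) = 6.98; pKa₂ = -log(1.10e-13) = 12.96. For an amphiprotic species, pH ≈ ½(pKa₁ + pKa₂) = ½(6.98 + 12.96) = 9.97.

pH = 9.97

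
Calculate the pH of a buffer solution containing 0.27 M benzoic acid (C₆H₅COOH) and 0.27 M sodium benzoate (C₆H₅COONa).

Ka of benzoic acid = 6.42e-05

pKa = -log(6.42e-05) = 4.19. pH = pKa + log([A⁻]/[HA]) = 4.19 + log(0.27/0.27)

pH = 4.19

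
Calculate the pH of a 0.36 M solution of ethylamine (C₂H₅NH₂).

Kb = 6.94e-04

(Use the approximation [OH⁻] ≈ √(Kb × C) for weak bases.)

[OH⁻] = √(Kb × C) = √(6.94e-04 × 0.36) = 1.5806e-02. pOH = 1.80, pH = 14 - pOH

pH = 12.20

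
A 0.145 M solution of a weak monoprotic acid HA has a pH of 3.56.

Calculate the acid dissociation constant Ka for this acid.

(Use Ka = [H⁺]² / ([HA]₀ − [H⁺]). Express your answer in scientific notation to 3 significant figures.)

[H⁺] = 10^(−pH) = 10^(−3.56) = 2.754e-04 M. For HA ⇌ H⁺ + A⁻, Ka = [H⁺][A⁻]/[HA] = [H⁺]² / ([HA]₀ − [H⁺]) = (2.754e-04)² / (0.145 − 2.754e-04) = 5.24e-07.

K_a = 5.24e-07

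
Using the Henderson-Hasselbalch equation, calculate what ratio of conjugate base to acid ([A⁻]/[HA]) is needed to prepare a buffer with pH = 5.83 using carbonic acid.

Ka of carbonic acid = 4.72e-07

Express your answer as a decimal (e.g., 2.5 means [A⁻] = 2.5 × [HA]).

pKa = -log(4.72e-07) = 6.3261. pH = pKa + log([A⁻]/[HA]), so log([A⁻]/[HA]) = pH − pKa = 5.83 − 6.3261 = -0.4961. [A⁻]/[HA] = 10^(-0.4961) = 0.319

[A⁻]/[HA] = 0.319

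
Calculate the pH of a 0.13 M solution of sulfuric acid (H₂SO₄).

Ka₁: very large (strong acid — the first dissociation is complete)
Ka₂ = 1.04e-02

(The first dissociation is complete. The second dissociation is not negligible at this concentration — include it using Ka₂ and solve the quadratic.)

First dissociation is complete: [H⁺]₀ = [HSO₄⁻]₀ = C = 0.13 M. Second dissociation HSO₄⁻ ⇌ H⁺ + SO₄²⁻: let x = [SO₄²⁻]. Ka₂ = (C + x)·x / (C − x) = 1.04e-02 → x² + (C + Ka₂)·x − Ka₂·C = 0 → x² + 0.14040·x − 1.352e-03 = 0. x = (−0.14040 + √(0.14040² + 4 × 1.352e-03)) / 2 = 9.0467e-03 M. [H⁺] = C + x = 0.13 + 9.0467e-03 = 1.3905e-01 M. pH = -log(1.3905e-01) = 0.86.

pH = 0.86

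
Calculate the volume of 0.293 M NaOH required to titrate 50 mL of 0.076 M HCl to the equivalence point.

At equivalence: moles acid = moles base. moles HCl = 0.076 × 50/1000 = 0.0038 mol. V_base = moles / 0.293 × 1000 = 13.0 mL.

V_{base} = 13.0 mL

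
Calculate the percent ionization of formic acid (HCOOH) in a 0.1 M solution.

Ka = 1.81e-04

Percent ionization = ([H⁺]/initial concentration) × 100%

Using Ka equilibrium: x² + Ka×x - Ka×C = 0. Solving: [H⁺] = 4.1649e-03. Percent = (4.1649e-03/0.1) × 100

Percent ionization = 4.16%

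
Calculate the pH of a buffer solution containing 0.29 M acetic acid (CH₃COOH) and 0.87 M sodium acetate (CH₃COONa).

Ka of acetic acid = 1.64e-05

pKa = -log(1.64e-05) = 4.79. pH = pKa + log([A⁻]/[HA]) = 4.79 + log(0.87/0.29)

pH = 5.26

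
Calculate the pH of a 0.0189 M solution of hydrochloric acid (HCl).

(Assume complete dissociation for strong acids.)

[H⁺] = 0.0189 M for strong acid. pH = -log[H⁺] = -log(0.0189)

pH = 1.72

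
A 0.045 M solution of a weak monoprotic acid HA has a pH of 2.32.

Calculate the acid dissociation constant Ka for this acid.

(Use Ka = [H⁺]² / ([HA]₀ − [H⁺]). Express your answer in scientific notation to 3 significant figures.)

[H⁺] = 10^(−pH) = 10^(−2.32) = 4.786e-03 M. For HA ⇌ H⁺ + A⁻, Ka = [H⁺][A⁻]/[HA] = [H⁺]² / ([HA]₀ − [H⁺]) = (4.786e-03)² / (0.045 − 4.786e-03) = 5.70e-04.

K_a = 5.70e-04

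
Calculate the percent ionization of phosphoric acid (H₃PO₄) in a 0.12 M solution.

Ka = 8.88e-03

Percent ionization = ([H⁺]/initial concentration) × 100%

Using Ka equilibrium: x² + Ka×x - Ka×C = 0. Solving: [H⁺] = 2.8504e-02. Percent = (2.8504e-02/0.12) × 100

Percent ionization = 23.8%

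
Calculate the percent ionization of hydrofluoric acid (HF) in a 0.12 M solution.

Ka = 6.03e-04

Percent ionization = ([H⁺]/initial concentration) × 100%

Using Ka equilibrium: x² + Ka×x - Ka×C = 0. Solving: [H⁺] = 8.2103e-03. Percent = (8.2103e-03/0.12) × 100

Percent ionization = 6.84%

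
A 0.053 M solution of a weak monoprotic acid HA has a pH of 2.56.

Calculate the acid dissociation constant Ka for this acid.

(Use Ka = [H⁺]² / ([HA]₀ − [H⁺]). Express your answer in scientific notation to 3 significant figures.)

[H⁺] = 10^(−pH) = 10^(−2.56) = 2.754e-03 M. For HA ⇌ H⁺ + A⁻, Ka = [H⁺][A⁻]/[HA] = [H⁺]² / ([HA]₀ − [H⁺]) = (2.754e-03)² / (0.053 − 2.754e-03) = 1.51e-04.

K_a = 1.51e-04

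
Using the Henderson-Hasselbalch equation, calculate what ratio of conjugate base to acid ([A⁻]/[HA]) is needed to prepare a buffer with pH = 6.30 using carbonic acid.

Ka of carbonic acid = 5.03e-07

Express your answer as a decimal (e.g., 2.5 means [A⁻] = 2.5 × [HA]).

pKa = -log(5.03e-07) = 6.2984. pH = pKa + log([A⁻]/[HA]), so log([A⁻]/[HA]) = pH − pKa = 6.30 − 6.2984 = 0.0016. [A⁻]/[HA] = 10^(0.0016) = 1.00

[A⁻]/[HA] = 1.00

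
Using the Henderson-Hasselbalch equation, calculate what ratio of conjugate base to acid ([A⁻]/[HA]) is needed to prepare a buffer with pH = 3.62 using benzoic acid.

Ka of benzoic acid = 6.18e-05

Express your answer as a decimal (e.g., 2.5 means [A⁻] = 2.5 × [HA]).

pKa = -log(6.18e-05) = 4.2090. pH = pKa + log([A⁻]/[HA]), so log([A⁻]/[HA]) = pH − pKa = 3.62 − 4.2090 = -0.5890. [A⁻]/[HA] = 10^(-0.5890) = 0.258

[A⁻]/[HA] = 0.258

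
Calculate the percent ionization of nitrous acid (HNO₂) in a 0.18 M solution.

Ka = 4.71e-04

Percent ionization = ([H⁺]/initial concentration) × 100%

Using Ka equilibrium: x² + Ka×x - Ka×C = 0. Solving: [H⁺] = 8.9751e-03. Percent = (8.9751e-03/0.18) × 100

Percent ionization = 4.99%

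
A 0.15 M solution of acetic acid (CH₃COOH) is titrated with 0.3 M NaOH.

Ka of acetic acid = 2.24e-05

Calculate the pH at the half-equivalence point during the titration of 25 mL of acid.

At half-equivalence [HA] = [A⁻], so Henderson-Hasselbalch gives pH = pKa = -log(2.24e-05) = 4.65.

pH = pKa = 4.65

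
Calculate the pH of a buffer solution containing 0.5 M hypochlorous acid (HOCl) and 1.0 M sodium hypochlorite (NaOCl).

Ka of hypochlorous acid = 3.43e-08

pKa = -log(3.43e-08) = 7.46. pH = pKa + log([A⁻]/[HA]) = 7.46 + log(1.0/0.5)

pH = 7.77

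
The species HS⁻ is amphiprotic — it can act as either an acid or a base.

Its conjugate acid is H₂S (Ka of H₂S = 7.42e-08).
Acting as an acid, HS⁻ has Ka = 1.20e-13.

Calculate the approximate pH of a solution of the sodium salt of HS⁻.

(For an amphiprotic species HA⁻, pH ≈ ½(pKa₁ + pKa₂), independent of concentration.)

pKa₁ = -log(7.42e-08) = 7.13; pKa₂ = -log(1.20e-13) = 12.92. For an amphiprotic species, pH ≈ ½(pKa₁ + pKa₂) = ½(7.13 + 12.92) = 10.03.

pH = 10.03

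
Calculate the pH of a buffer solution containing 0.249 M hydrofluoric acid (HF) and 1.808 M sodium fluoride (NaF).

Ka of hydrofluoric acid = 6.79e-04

pKa = -log(6.79e-04) = 3.17. pH = pKa + log([A⁻]/[HA]) = 3.17 + log(1.808/0.249)

pH = 4.03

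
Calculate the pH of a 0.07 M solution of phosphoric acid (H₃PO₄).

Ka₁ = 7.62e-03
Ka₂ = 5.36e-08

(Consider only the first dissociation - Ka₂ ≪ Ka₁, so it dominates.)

First dissociation dominates. From Ka₁ = [H⁺][HA⁻]/[H₂A], x² + Ka₁·x − Ka₁·C = 0 with C = 0.07 M and Ka₁ = 7.62e-03. Solving: [H⁺] = (−Ka₁ + √(Ka₁² + 4·Ka₁·C)) / 2 = 1.9598e-02 M. pH = -log(1.9598e-02) = 1.71.

pH = 1.71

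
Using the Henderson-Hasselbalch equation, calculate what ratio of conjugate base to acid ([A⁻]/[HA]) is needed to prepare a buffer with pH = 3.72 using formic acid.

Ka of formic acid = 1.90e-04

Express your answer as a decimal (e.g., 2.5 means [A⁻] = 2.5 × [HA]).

pKa = -log(1.90e-04) = 3.7212. pH = pKa + log([A⁻]/[HA]), so log([A⁻]/[HA]) = pH − pKa = 3.72 − 3.7212 = -0.0012. [A⁻]/[HA] = 10^(-0.0012) = 0.997

[A⁻]/[HA] = 0.997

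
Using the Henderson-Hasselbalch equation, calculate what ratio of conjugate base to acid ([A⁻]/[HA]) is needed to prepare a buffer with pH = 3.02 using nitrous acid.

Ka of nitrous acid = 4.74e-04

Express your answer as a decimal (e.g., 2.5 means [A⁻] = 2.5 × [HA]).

pKa = -log(4.74e-04) = 3.3242. pH = pKa + log([A⁻]/[HA]), so log([A⁻]/[HA]) = pH − pKa = 3.02 − 3.3242 = -0.3042. [A⁻]/[HA] = 10^(-0.3042) = 0.496

[A⁻]/[HA] = 0.496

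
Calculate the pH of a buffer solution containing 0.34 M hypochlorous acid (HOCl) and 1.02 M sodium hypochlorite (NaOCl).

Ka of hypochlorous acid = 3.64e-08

pKa = -log(3.64e-08) = 7.44. pH = pKa + log([A⁻]/[HA]) = 7.44 + log(1.02/0.34)

pH = 7.92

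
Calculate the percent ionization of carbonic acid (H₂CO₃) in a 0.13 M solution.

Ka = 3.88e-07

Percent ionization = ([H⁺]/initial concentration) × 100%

Using Ka equilibrium: x² + Ka×x - Ka×C = 0. Solving: [H⁺] = 2.2439e-04. Percent = (2.2439e-04/0.13) × 100

Percent ionization = 0.173%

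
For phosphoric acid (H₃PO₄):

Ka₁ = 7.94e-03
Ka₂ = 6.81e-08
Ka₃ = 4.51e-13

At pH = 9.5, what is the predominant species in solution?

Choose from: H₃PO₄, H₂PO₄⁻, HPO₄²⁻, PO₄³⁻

pKa₁ = 2.10, pKa₂ = 7.17, pKa₃ = 12.35. For a polyprotic acid the predominant species crosses at each pKa: below pKa_n the protonated form dominates, above it the deprotonated form does. At pH = 9.5, the predominant species is HPO₄²⁻.

HPO₄²⁻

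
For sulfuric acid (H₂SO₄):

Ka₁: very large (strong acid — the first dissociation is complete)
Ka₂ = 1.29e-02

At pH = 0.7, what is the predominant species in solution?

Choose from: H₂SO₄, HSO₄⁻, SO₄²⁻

The first dissociation is complete, so H₂SO₄ itself is never the predominant species in water; pKa₂ = -log(1.29e-02) = 1.89. For a polyprotic acid the predominant species crosses at each pKa: below pKa_n the protonated form dominates, above it the deprotonated form does. At pH = 0.7, the predominant species is HSO₄⁻.

HSO₄⁻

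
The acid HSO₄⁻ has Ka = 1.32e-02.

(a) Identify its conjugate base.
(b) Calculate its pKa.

(a) The conjugate base is formed by removing one H⁺ from HSO₄⁻, giving SO₄²⁻. (b) pKa = -log(Ka) = -log(1.32e-02) = 1.88.

Conjugate base: SO₄²⁻; pK_a = 1.88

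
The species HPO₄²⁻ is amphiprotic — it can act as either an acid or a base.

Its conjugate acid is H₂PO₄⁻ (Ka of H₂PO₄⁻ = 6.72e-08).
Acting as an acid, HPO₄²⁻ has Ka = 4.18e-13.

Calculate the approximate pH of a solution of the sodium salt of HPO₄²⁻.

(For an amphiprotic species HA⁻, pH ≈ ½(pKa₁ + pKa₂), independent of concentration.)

pKa₁ = -log(6.72e-08) = 7.17; pKa₂ = -log(4.18e-13) = 12.38. For an amphiprotic species, pH ≈ ½(pKa₁ + pKa₂) = ½(7.17 + 12.38) = 9.78.

pH = 9.78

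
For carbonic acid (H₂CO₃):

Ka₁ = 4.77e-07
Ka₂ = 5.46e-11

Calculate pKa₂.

pKa₂ = -log(Ka₂) = -log(5.46e-11) = 10.26.

pK_{a2} = 10.26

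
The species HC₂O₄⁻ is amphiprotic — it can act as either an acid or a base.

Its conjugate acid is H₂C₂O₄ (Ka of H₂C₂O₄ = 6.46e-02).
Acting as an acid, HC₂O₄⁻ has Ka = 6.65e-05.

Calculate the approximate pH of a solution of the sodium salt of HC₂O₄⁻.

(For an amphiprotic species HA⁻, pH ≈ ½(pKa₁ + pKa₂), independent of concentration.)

pKa₁ = -log(6.46e-02) = 1.19; pKa₂ = -log(6.65e-05) = 4.18. For an amphiprotic species, pH ≈ ½(pKa₁ + pKa₂) = ½(1.19 + 4.18) = 2.68.

pH = 2.68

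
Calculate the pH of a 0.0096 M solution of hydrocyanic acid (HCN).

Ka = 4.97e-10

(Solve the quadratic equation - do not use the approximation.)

x² + Ka×x - Ka×C = 0. Using quadratic formula: [H⁺] = 2.1841e-06

pH = 5.66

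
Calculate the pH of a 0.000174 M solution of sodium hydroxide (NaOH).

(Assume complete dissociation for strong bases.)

[OH⁻] = 0.000174 M for strong base. pOH = -log[OH⁻] = 3.76, pH = 14 - pOH

pH = 10.24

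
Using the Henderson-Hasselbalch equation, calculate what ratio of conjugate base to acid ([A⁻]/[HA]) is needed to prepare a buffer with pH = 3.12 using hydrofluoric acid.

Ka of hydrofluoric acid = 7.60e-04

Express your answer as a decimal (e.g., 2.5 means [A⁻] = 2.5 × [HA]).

pKa = -log(7.60e-04) = 3.1192. pH = pKa + log([A⁻]/[HA]), so log([A⁻]/[HA]) = pH − pKa = 3.12 − 3.1192 = 0.0008. [A⁻]/[HA] = 10^(0.0008) = 1.00

[A⁻]/[HA] = 1.00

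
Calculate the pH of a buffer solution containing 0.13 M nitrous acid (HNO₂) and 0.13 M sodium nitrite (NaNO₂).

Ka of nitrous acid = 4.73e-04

pKa = -log(4.73e-04) = 3.33. pH = pKa + log([A⁻]/[HA]) = 3.33 + log(0.13/0.13)

pH = 3.33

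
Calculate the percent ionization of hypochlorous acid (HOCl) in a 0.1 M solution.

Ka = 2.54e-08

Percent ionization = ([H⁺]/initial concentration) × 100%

Using Ka equilibrium: x² + Ka×x - Ka×C = 0. Solving: [H⁺] = 5.0386e-05. Percent = (5.0386e-05/0.1) × 100

Percent ionization = 0.0504%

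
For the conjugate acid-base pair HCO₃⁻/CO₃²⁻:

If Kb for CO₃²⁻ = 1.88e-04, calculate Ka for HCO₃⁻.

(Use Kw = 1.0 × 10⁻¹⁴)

For a conjugate pair Ka × Kb = Kw, so Ka = Kw/Kb = 1.0 × 10⁻¹⁴ / 1.88e-04 = 5.32e-11.

K_a = 5.32e-11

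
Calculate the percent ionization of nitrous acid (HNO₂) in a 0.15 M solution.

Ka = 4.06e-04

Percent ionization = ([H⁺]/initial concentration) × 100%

Using Ka equilibrium: x² + Ka×x - Ka×C = 0. Solving: [H⁺] = 7.6035e-03. Percent = (7.6035e-03/0.15) × 100

Percent ionization = 5.07%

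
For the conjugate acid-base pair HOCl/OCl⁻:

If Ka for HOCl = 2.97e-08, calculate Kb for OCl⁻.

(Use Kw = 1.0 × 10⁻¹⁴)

For a conjugate pair Ka × Kb = Kw, so Kb = Kw/Ka = 1.0 × 10⁻¹⁴ / 2.97e-08 = 3.37e-07.

K_b = 3.37e-07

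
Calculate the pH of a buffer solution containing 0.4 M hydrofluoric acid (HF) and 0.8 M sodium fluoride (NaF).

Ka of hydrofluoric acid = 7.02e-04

pKa = -log(7.02e-04) = 3.15. pH = pKa + log([A⁻]/[HA]) = 3.15 + log(0.8/0.4)

pH = 3.45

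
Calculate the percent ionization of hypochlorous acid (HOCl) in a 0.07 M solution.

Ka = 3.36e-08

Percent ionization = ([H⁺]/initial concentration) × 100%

Using Ka equilibrium: x² + Ka×x - Ka×C = 0. Solving: [H⁺] = 4.8481e-05. Percent = (4.8481e-05/0.07) × 100

Percent ionization = 0.0693%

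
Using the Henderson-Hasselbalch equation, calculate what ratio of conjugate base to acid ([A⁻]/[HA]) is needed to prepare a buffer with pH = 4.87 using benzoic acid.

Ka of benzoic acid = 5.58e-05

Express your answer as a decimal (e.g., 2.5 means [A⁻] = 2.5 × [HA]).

pKa = -log(5.58e-05) = 4.2534. pH = pKa + log([A⁻]/[HA]), so log([A⁻]/[HA]) = pH − pKa = 4.87 − 4.2534 = 0.6166. [A⁻]/[HA] = 10^(0.6166) = 4.14

[A⁻]/[HA] = 4.14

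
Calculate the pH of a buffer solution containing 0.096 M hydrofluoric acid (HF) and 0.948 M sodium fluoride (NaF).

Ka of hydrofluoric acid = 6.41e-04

pKa = -log(6.41e-04) = 3.19. pH = pKa + log([A⁻]/[HA]) = 3.19 + log(0.948/0.096)

pH = 4.19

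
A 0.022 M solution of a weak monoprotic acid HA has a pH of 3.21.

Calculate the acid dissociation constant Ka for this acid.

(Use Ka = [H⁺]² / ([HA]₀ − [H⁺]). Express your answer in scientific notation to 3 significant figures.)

[H⁺] = 10^(−pH) = 10^(−3.21) = 6.166e-04 M. For HA ⇌ H⁺ + A⁻, Ka = [H⁺][A⁻]/[HA] = [H⁺]² / ([HA]₀ − [H⁺]) = (6.166e-04)² / (0.022 − 6.166e-04) = 1.78e-05.

K_a = 1.78e-05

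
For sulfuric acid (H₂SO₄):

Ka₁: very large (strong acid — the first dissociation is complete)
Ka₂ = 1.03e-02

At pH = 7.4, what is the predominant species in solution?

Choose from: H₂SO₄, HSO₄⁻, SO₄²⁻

The first dissociation is complete, so H₂SO₄ itself is never the predominant species in water; pKa₂ = -log(1.03e-02) = 1.99. For a polyprotic acid the predominant species crosses at each pKa: below pKa_n the protonated form dominates, above it the deprotonated form does. At pH = 7.4, the predominant species is SO₄²⁻.

SO₄²⁻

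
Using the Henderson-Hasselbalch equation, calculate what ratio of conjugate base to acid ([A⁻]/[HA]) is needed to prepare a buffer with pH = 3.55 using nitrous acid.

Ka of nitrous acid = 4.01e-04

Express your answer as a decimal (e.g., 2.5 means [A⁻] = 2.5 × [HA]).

pKa = -log(4.01e-04) = 3.3969. pH = pKa + log([A⁻]/[HA]), so log([A⁻]/[HA]) = pH − pKa = 3.55 − 3.3969 = 0.1531. [A⁻]/[HA] = 10^(0.1531) = 1.42

[A⁻]/[HA] = 1.42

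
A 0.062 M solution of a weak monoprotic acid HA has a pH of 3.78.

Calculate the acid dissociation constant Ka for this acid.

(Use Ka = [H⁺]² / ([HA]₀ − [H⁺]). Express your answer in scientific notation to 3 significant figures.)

[H⁺] = 10^(−pH) = 10^(−3.78) = 1.660e-04 M. For HA ⇌ H⁺ + A⁻, Ka = [H⁺][A⁻]/[HA] = [H⁺]² / ([HA]₀ − [H⁺]) = (1.660e-04)² / (0.062 − 1.660e-04) = 4.45e-07.

K_a = 4.45e-07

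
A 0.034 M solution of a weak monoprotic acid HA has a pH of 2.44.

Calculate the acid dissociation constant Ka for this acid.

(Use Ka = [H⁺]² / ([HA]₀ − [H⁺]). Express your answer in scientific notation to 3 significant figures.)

[H⁺] = 10^(−pH) = 10^(−2.44) = 3.631e-03 M. For HA ⇌ H⁺ + A⁻, Ka = [H⁺][A⁻]/[HA] = [H⁺]² / ([HA]₀ − [H⁺]) = (3.631e-03)² / (0.034 − 3.631e-03) = 4.34e-04.

K_a = 4.34e-04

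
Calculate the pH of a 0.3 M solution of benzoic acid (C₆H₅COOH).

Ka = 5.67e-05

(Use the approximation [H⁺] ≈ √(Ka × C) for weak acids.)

[H⁺] = √(Ka × C) = √(5.67e-05 × 0.3) = 4.1243e-03. pH = -log(4.1243e-03)

pH = 2.38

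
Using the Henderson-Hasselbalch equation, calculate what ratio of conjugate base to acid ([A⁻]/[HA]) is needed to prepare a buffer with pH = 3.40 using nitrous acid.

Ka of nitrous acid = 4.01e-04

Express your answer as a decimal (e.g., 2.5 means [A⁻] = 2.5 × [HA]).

pKa = -log(4.01e-04) = 3.3969. pH = pKa + log([A⁻]/[HA]), so log([A⁻]/[HA]) = pH − pKa = 3.40 − 3.3969 = 0.0031. [A⁻]/[HA] = 10^(0.0031) = 1.01

[A⁻]/[HA] = 1.01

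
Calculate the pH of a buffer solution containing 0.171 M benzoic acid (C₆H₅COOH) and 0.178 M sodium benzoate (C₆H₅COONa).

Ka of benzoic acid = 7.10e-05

pKa = -log(7.10e-05) = 4.15. pH = pKa + log([A⁻]/[HA]) = 4.15 + log(0.178/0.171)

pH = 4.17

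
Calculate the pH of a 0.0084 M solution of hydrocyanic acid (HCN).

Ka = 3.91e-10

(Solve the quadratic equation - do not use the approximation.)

x² + Ka×x - Ka×C = 0. Using quadratic formula: [H⁺] = 1.8121e-06

pH = 5.74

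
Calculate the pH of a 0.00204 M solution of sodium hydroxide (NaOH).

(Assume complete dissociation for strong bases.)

[OH⁻] = 0.00204 M for strong base. pOH = -log[OH⁻] = 2.69, pH = 14 - pOH

pH = 11.31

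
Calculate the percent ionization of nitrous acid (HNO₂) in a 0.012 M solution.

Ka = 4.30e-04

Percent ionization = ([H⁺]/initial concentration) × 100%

Using Ka equilibrium: x² + Ka×x - Ka×C = 0. Solving: [H⁺] = 2.0667e-03. Percent = (2.0667e-03/0.012) × 100

Percent ionization = 17.2%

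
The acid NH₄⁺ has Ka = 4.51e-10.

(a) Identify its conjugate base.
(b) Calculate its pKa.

(a) The conjugate base is formed by removing one H⁺ from NH₄⁺, giving NH₃. (b) pKa = -log(Ka) = -log(4.51e-10) = 9.35.

Conjugate base: NH₃; pK_a = 9.35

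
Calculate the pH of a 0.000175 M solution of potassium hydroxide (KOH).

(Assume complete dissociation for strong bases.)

[OH⁻] = 0.000175 M for strong base. pOH = -log[OH⁻] = 3.76, pH = 14 - pOH

pH = 10.24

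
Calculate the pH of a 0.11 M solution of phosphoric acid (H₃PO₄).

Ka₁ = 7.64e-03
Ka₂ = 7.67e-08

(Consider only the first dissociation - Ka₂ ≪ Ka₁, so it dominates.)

First dissociation dominates. From Ka₁ = [H⁺][HA⁻]/[H₂A], x² + Ka₁·x − Ka₁·C = 0 with C = 0.11 M and Ka₁ = 7.64e-03. Solving: [H⁺] = (−Ka₁ + √(Ka₁² + 4·Ka₁·C)) / 2 = 2.5420e-02 M. pH = -log(2.5420e-02) = 1.59.

pH = 1.59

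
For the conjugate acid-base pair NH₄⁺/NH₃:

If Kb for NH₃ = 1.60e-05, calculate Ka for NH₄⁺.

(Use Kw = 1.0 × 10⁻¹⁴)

For a conjugate pair Ka × Kb = Kw, so Ka = Kw/Kb = 1.0 × 10⁻¹⁴ / 1.60e-05 = 6.25e-10.

K_a = 6.25e-10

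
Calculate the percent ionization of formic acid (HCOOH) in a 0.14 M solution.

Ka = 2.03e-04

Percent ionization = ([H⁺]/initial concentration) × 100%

Using Ka equilibrium: x² + Ka×x - Ka×C = 0. Solving: [H⁺] = 5.2305e-03. Percent = (5.2305e-03/0.14) × 100

Percent ionization = 3.74%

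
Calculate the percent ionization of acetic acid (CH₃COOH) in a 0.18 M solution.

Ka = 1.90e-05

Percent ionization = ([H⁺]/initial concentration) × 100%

Using Ka equilibrium: x² + Ka×x - Ka×C = 0. Solving: [H⁺] = 1.8398e-03. Percent = (1.8398e-03/0.18) × 100

Percent ionization = 1.02%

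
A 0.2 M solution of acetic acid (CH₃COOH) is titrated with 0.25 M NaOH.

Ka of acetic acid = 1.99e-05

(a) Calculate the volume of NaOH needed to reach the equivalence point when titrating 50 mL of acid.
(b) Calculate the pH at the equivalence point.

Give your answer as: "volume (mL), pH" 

moles acid = 0.2 × 50/1000 = 0.01 mol; V_base = moles/0.25 × 1000 = 40.0 mL. At equivalence only the conjugate base is present: [A⁻] = 0.01/0.090 = 1.1111e-01 M. Kb = Kw/Ka = 5.03e-10; [OH⁻] = √(Kb × [A⁻]) = 7.4723e-06; pOH = 5.13; pH = 14 - pOH = 8.87.

V = 40.0 mL, pH = 8.87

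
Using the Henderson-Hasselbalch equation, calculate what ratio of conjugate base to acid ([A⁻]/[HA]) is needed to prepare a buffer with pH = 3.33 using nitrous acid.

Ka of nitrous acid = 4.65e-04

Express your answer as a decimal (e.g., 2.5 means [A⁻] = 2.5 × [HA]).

pKa = -log(4.65e-04) = 3.3325. pH = pKa + log([A⁻]/[HA]), so log([A⁻]/[HA]) = pH − pKa = 3.33 − 3.3325 = -0.0025. [A⁻]/[HA] = 10^(-0.0025) = 0.994

[A⁻]/[HA] = 0.994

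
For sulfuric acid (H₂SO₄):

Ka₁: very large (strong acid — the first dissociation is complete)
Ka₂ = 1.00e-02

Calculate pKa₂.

pKa₂ = -log(Ka₂) = -log(1.00e-02) = 2.00.

pK_{a2} = 2.00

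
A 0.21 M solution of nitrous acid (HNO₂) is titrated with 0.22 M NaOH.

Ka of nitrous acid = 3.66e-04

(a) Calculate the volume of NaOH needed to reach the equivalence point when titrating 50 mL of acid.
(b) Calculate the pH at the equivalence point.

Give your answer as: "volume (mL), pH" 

moles acid = 0.21 × 50/1000 = 0.0105 mol; V_base = moles/0.22 × 1000 = 47.7 mL. At equivalence only the conjugate base is present: [A⁻] = 0.0105/0.098 = 1.0744e-01 M. Kb = Kw/Ka = 2.73e-11; [OH⁻] = √(Kb × [A⁻]) = 1.7134e-06; pOH = 5.77; pH = 14 - pOH = 8.23.

V = 47.7 mL, pH = 8.23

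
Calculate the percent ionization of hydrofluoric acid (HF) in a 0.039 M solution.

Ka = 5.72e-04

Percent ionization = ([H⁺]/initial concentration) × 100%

Using Ka equilibrium: x² + Ka×x - Ka×C = 0. Solving: [H⁺] = 4.4458e-03. Percent = (4.4458e-03/0.039) × 100

Percent ionization = 11.4%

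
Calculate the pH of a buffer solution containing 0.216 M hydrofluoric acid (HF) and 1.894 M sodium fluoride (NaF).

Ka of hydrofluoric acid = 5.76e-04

pKa = -log(5.76e-04) = 3.24. pH = pKa + log([A⁻]/[HA]) = 3.24 + log(1.894/0.216)

pH = 4.18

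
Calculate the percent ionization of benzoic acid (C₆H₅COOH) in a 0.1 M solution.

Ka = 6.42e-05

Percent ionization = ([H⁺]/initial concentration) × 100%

Using Ka equilibrium: x² + Ka×x - Ka×C = 0. Solving: [H⁺] = 2.5019e-03. Percent = (2.5019e-03/0.1) × 100

Percent ionization = 2.5%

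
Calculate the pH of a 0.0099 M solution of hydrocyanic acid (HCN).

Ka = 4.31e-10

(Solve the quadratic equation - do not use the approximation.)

x² + Ka×x - Ka×C = 0. Using quadratic formula: [H⁺] = 2.0654e-06

pH = 5.68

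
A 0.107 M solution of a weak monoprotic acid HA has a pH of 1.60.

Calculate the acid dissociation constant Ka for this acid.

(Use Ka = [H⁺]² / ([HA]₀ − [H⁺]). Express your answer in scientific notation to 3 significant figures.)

[H⁺] = 10^(−pH) = 10^(−1.60) = 2.512e-02 M. For HA ⇌ H⁺ + A⁻, Ka = [H⁺][A⁻]/[HA] = [H⁺]² / ([HA]₀ − [H⁺]) = (2.512e-02)² / (0.107 − 2.512e-02) = 7.71e-03.

K_a = 7.71e-03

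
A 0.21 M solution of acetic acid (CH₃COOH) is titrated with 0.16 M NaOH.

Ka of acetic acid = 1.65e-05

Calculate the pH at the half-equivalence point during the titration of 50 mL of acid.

At half-equivalence [HA] = [A⁻], so Henderson-Hasselbalch gives pH = pKa = -log(1.65e-05) = 4.78.

pH = pKa = 4.78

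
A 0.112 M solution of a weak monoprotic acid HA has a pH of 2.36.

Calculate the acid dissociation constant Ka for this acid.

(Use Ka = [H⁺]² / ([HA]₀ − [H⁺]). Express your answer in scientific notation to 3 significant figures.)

[H⁺] = 10^(−pH) = 10^(−2.36) = 4.365e-03 M. For HA ⇌ H⁺ + A⁻, Ka = [H⁺][A⁻]/[HA] = [H⁺]² / ([HA]₀ − [H⁺]) = (4.365e-03)² / (0.112 − 4.365e-03) = 1.77e-04.

K_a = 1.77e-04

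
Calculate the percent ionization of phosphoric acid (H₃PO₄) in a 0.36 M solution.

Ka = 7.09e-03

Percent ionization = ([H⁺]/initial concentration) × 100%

Using Ka equilibrium: x² + Ka×x - Ka×C = 0. Solving: [H⁺] = 4.7101e-02. Percent = (4.7101e-02/0.36) × 100

Percent ionization = 13.1%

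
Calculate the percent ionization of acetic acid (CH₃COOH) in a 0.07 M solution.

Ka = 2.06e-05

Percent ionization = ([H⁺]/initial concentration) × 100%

Using Ka equilibrium: x² + Ka×x - Ka×C = 0. Solving: [H⁺] = 1.1906e-03. Percent = (1.1906e-03/0.07) × 100

Percent ionization = 1.7%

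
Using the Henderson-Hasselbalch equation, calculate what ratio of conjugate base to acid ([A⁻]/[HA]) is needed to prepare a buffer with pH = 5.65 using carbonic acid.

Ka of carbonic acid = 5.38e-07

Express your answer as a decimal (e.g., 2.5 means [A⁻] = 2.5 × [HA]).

pKa = -log(5.38e-07) = 6.2692. pH = pKa + log([A⁻]/[HA]), so log([A⁻]/[HA]) = pH − pKa = 5.65 − 6.2692 = -0.6192. [A⁻]/[HA] = 10^(-0.6192) = 0.240

[A⁻]/[HA] = 0.240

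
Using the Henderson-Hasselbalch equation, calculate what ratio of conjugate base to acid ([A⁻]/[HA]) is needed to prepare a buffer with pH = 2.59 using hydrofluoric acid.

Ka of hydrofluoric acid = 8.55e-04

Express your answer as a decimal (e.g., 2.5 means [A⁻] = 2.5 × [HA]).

pKa = -log(8.55e-04) = 3.0680. pH = pKa + log([A⁻]/[HA]), so log([A⁻]/[HA]) = pH − pKa = 2.59 − 3.0680 = -0.4780. [A⁻]/[HA] = 10^(-0.4780) = 0.333

[A⁻]/[HA] = 0.333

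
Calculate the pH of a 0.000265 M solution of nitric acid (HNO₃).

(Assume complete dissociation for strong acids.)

[H⁺] = 0.000265 M for strong acid. pH = -log[H⁺] = -log(0.000265)

pH = 3.58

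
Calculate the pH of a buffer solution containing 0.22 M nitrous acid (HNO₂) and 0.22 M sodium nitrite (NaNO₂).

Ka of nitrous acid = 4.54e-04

pKa = -log(4.54e-04) = 3.34. pH = pKa + log([A⁻]/[HA]) = 3.34 + log(0.22/0.22)

pH = 3.34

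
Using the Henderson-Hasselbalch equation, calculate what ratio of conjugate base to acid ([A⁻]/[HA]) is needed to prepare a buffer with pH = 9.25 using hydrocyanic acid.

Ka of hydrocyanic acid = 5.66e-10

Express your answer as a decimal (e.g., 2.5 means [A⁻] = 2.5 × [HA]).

pKa = -log(5.66e-10) = 9.2472. pH = pKa + log([A⁻]/[HA]), so log([A⁻]/[HA]) = pH − pKa = 9.25 − 9.2472 = 0.0028. [A⁻]/[HA] = 10^(0.0028) = 1.01

[A⁻]/[HA] = 1.01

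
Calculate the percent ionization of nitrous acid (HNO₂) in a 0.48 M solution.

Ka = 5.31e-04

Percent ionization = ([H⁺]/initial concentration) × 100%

Using Ka equilibrium: x² + Ka×x - Ka×C = 0. Solving: [H⁺] = 1.5702e-02. Percent = (1.5702e-02/0.48) × 100

Percent ionization = 3.27%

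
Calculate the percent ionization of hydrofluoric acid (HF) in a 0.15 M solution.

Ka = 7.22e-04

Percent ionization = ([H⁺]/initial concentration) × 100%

Using Ka equilibrium: x² + Ka×x - Ka×C = 0. Solving: [H⁺] = 1.0052e-02. Percent = (1.0052e-02/0.15) × 100

Percent ionization = 6.7%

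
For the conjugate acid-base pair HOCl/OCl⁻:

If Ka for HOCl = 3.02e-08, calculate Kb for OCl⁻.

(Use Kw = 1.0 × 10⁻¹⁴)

For a conjugate pair Ka × Kb = Kw, so Kb = Kw/Ka = 1.0 × 10⁻¹⁴ / 3.02e-08 = 3.31e-07.

K_b = 3.31e-07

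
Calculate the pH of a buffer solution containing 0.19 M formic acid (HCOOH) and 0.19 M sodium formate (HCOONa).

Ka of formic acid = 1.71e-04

pKa = -log(1.71e-04) = 3.77. pH = pKa + log([A⁻]/[HA]) = 3.77 + log(0.19/0.19)

pH = 3.77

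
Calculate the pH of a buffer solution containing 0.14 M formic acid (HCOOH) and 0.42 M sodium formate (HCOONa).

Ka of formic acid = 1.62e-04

pKa = -log(1.62e-04) = 3.79. pH = pKa + log([A⁻]/[HA]) = 3.79 + log(0.42/0.14)

pH = 4.27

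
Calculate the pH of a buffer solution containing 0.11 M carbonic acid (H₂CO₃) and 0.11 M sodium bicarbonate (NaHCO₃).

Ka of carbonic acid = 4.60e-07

pKa = -log(4.60e-07) = 6.34. pH = pKa + log([A⁻]/[HA]) = 6.34 + log(0.11/0.11)

pH = 6.34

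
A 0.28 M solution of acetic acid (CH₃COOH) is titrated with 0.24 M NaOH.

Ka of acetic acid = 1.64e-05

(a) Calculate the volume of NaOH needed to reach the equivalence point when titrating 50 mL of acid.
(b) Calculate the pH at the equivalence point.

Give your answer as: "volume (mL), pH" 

moles acid = 0.28 × 50/1000 = 0.014 mol; V_base = moles/0.24 × 1000 = 58.3 mL. At equivalence only the conjugate base is present: [A⁻] = 0.014/0.108 = 1.2923e-01 M. Kb = Kw/Ka = 6.10e-10; [OH⁻] = √(Kb × [A⁻]) = 8.8769e-06; pOH = 5.05; pH = 14 - pOH = 8.95.

V = 58.3 mL, pH = 8.95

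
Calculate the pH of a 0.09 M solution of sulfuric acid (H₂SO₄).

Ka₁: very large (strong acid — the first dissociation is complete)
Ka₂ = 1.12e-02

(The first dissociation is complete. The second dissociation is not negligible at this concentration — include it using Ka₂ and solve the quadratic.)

First dissociation is complete: [H⁺]₀ = [HSO₄⁻]₀ = C = 0.09 M. Second dissociation HSO₄⁻ ⇌ H⁺ + SO₄²⁻: let x = [SO₄²⁻]. Ka₂ = (C + x)·x / (C − x) = 1.12e-02 → x² + (C + Ka₂)·x − Ka₂·C = 0 → x² + 0.10120·x − 1.008e-03 = 0. x = (−0.10120 + √(0.10120² + 4 × 1.008e-03)) / 2 = 9.1358e-03 M. [H⁺] = C + x = 0.09 + 9.1358e-03 = 9.9136e-02 M. pH = -log(9.9136e-02) = 1.00.

pH = 1.00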